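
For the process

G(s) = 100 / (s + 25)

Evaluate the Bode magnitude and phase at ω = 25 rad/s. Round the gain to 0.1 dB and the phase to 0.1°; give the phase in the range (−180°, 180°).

9.0 dB, -45.0°

At s = jω = j25:
pole (s+25): 25 + j25 → |·| = √(25²+25²) = √1250 ≈ 35.355, ∠ = arctan(25/25) ≈ 45.00°
|G| = 100 / 35.355 ≈ 2.8285
Gain = 20 log₁₀(2.8285) ≈ 9.03 dB
∠G = 0.00° − 45.00° = -45.00°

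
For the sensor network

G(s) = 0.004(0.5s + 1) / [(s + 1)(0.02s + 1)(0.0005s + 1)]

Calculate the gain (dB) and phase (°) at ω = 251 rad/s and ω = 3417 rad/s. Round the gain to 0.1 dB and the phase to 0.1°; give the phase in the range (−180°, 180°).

ω = 251: -68.2 dB, -86.1°; ω = 3417: -96.6 dB, -148.8°

At ω = 251 rad/s:
zero (1 + j251·0.5) = 1 + j125.5 → |·| ≈ 125.5, ∠ ≈ 89.54°
pole (1 + j251·1) = 1 + j251 → |·| ≈ 251, ∠ ≈ 89.77°
pole (1 + j251·0.02) = 1 + j5.02 → |·| ≈ 5.1186, ∠ ≈ 78.73°
pole (1 + j251·0.0005) = 1 + j0.1255 → |·| ≈ 1.0078, ∠ ≈ 7.15°
|G| = 0.004 · 125.5 / (251 · 5.1186 · 1.0078) ≈ 0.00038771
Gain = 20 log₁₀(0.00038771) ≈ -68.23 dB
∠G = (89.54°) − (89.77° + 78.73° + 7.15°) = -86.11°

At ω = 3417 rad/s:
zero (1 + j3417·0.5) = 1 + j1708.5 → |·| ≈ 1708.5, ∠ ≈ 89.97°
pole (1 + j3417·1) = 1 + j3417 → |·| ≈ 3417, ∠ ≈ 89.98°
pole (1 + j3417·0.02) = 1 + j68.34 → |·| ≈ 68.347, ∠ ≈ 89.16°
pole (1 + j3417·0.0005) = 1 + j1.7085 → |·| ≈ 1.9796, ∠ ≈ 59.66°
|G| = 0.004 · 1708.5 / (3417 · 68.347 · 1.9796) ≈ 1.4782e-05
Gain = 20 log₁₀(1.4782e-05) ≈ -96.61 dB
∠G = (89.97°) − (89.98° + 89.16° + 59.66°) = -148.83°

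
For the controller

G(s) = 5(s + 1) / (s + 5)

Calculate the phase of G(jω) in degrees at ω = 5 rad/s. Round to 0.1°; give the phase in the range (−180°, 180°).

33.7°

At s = jω = j5:
zero (s+1): 1 + j5 → |·| = √(1²+5²) = √26 ≈ 5.099, ∠ = arctan(5/1) ≈ 78.69°
pole (s+5): 5 + j5 → |·| = √(5²+5²) = √50 ≈ 7.0711, ∠ = arctan(5/5) ≈ 45.00°
∠G = 78.69° − 45.00° = 33.69°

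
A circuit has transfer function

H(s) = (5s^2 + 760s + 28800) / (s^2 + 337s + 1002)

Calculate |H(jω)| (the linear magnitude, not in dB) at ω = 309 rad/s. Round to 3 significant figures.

Substitute s = j309:
Numerator: 5(j309)^2 + 760(j309) + 28800 = -448605 + j234840
Denominator: (j309)^2 + 337(j309) + 1002 = -94479 + j104133
|N| = √(448605² + 234840²) ≈ 5.0636e+05, ∠N ≈ 152.37°
|D| = √(94479² + 104133²) ≈ 1.4061e+05, ∠D ≈ 132.22°
|H| = 5.0636e+05 / 1.4061e+05 ≈ 3.6012

3.60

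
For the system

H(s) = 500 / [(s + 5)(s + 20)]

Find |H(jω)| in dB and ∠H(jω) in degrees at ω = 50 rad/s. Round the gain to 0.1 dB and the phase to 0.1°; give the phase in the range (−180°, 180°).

-14.7 dB, -152.5°

At s = jω = j50:
pole (s+5): 5 + j50 → |·| = √(5²+50²) = √2525 ≈ 50.249, ∠ = arctan(50/5) ≈ 84.29°
pole (s+20): 20 + j50 → |·| = √(20²+50²) = √2900 ≈ 53.852, ∠ = arctan(50/20) ≈ 68.20°
|H| = 500 / 2706 ≈ 0.18477
Gain = 20 log₁₀(0.18477) ≈ -14.67 dB
∠H = 0.00° − 152.49° = -152.49°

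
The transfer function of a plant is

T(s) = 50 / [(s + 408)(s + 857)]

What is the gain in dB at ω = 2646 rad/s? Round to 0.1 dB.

-103.5 dB

At s = jω = j2646:
pole (s+408): 408 + j2646 → |·| = √(408²+2646²) = √7167780 ≈ 2677.3, ∠ = arctan(2646/408) ≈ 81.23°
pole (s+857): 857 + j2646 → |·| = √(857²+2646²) = √7735765 ≈ 2781.3, ∠ = arctan(2646/857) ≈ 72.05°
|T| = 50 / 7.4464e+06 ≈ 6.7147e-06
Gain = 20 log₁₀(6.7147e-06) ≈ -103.46 dB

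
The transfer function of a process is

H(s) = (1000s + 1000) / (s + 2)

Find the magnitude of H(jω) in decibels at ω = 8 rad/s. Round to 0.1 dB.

59.8 dB

Substitute s = j8:
Numerator: 1000(j8) + 1000 = 1000 + j8000
Denominator: (j8) + 2 = 2 + j8
|N| = √(1000² + 8000²) ≈ 8062.3, ∠N ≈ 82.87°
|D| = √(2² + 8²) ≈ 8.2462, ∠D ≈ 75.96°
|H| = 8062.3 / 8.2462 ≈ 977.7
Gain = 20 log₁₀(977.7) ≈ 59.80 dB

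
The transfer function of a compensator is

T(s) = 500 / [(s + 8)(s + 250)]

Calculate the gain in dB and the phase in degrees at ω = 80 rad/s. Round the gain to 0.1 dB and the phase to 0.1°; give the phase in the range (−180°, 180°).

At s = jω = j80:
pole (s+8): 8 + j80 → |·| = √(8²+80²) = √6464 ≈ 80.399, ∠ = arctan(80/8) ≈ 84.29°
pole (s+250): 250 + j80 → |·| = √(250²+80²) = √68900 ≈ 262.49, ∠ = arctan(80/250) ≈ 17.74°
|T| = 500 / 21104 ≈ 0.023692
Gain = 20 log₁₀(0.023692) ≈ -32.51 dB
∠T = 0.00° − 102.03° = -102.03°

-32.5 dB, -102.0°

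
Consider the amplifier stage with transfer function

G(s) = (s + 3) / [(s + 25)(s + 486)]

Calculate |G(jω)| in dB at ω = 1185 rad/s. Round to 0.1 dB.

At s = jω = j1185:
zero (s+3): 3 + j1185 → |·| = √(3²+1185²) = √1404234 ≈ 1185, ∠ = arctan(1185/3) ≈ 89.85°
pole (s+25): 25 + j1185 → |·| = √(25²+1185²) = √1404850 ≈ 1185.3, ∠ = arctan(1185/25) ≈ 88.79°
pole (s+486): 486 + j1185 → |·| = √(486²+1185²) = √1640421 ≈ 1280.8, ∠ = arctan(1185/486) ≈ 67.70°
|G| = 1 · 1185 / 1.5181e+06 ≈ 0.00078058
Gain = 20 log₁₀(0.00078058) ≈ -62.15 dB

-62.2 dB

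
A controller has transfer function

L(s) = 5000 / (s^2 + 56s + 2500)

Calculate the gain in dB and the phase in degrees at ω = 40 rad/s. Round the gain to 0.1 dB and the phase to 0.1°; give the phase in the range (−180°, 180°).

At s = jω = j40:
quadratic: (j40)² + 56·j40 + 2500 = 900 + j2240 → |·| ≈ 2414, ∠ ≈ 68.11°
|L| = 5000 / 2414 ≈ 2.0713
Gain = 20 log₁₀(2.0713) ≈ 6.32 dB
∠L = 0.00° − 68.11° = -68.11°

6.3 dB, -68.1°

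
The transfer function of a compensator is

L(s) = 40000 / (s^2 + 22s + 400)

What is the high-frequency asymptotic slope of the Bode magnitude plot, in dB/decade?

-40 dB/decade

Each pole contributes −20 dB/decade at high frequency; each zero contributes +20 dB/decade.
Net: 0 zero(s) − 2 pole(s) → -40 dB/decade.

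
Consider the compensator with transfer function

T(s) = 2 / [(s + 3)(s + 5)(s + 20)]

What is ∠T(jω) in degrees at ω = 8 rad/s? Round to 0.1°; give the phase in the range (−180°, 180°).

At s = jω = j8:
pole (s+3): 3 + j8 → |·| = √(3²+8²) = √73 ≈ 8.544, ∠ = arctan(8/3) ≈ 69.44°
pole (s+5): 5 + j8 → |·| = √(5²+8²) = √89 ≈ 9.434, ∠ = arctan(8/5) ≈ 57.99°
pole (s+20): 20 + j8 → |·| = √(20²+8²) = √464 ≈ 21.541, ∠ = arctan(8/20) ≈ 21.80°
∠T = 0.00° − 149.23° = -149.23°

-149.2°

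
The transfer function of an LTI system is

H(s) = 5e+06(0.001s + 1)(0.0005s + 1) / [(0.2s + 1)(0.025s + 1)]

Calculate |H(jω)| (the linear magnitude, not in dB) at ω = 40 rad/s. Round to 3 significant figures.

4.39e+05

At ω = 40 rad/s:
zero (1 + j40·0.001) = 1 + j0.04 → |·| ≈ 1.0008, ∠ ≈ 2.29°
zero (1 + j40·0.0005) = 1 + j0.02 → |·| ≈ 1.0002, ∠ ≈ 1.15°
pole (1 + j40·0.2) = 1 + j8 → |·| ≈ 8.0623, ∠ ≈ 82.87°
pole (1 + j40·0.025) = 1 + j1 → |·| ≈ 1.4142, ∠ ≈ 45.00°
|H| = 5e+06 · 1.0008 · 1.0002 / (8.0623 · 1.4142) ≈ 4.3897e+05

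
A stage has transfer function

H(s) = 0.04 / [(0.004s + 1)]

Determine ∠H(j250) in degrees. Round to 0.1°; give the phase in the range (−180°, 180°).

-45.0°

At ω = 250 rad/s:
pole (1 + j250·0.004) = 1 + j1 → |·| ≈ 1.4142, ∠ ≈ 45.00°
∠H = (0°) − (45.00°) = -45.00°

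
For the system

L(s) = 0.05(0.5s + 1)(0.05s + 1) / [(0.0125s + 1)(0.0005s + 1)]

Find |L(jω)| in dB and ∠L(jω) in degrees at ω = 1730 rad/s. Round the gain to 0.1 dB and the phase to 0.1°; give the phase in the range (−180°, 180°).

At ω = 1730 rad/s:
zero (1 + j1730·0.5) = 1 + j865 → |·| ≈ 865, ∠ ≈ 89.93°
zero (1 + j1730·0.05) = 1 + j86.5 → |·| ≈ 86.506, ∠ ≈ 89.34°
pole (1 + j1730·0.0125) = 1 + j21.625 → |·| ≈ 21.648, ∠ ≈ 87.35°
pole (1 + j1730·0.0005) = 1 + j0.865 → |·| ≈ 1.3222, ∠ ≈ 40.86°
|L| = 0.05 · 865 · 86.506 / (21.648 · 1.3222) ≈ 130.71
Gain = 20 log₁₀(130.71) ≈ 42.33 dB
∠L = (89.93° + 89.34°) − (87.35° + 40.86°) = 51.06°

42.3 dB, 51.1°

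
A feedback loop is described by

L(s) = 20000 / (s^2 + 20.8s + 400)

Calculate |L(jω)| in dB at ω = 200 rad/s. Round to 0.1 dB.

-6.0 dB

At s = jω = j200:
quadratic: (j200)² + 20.8·j200 + 400 = -39600 + j4160 → |·| ≈ 39818, ∠ ≈ 174.00°
|L| = 20000 / 39818 ≈ 0.50229
Gain = 20 log₁₀(0.50229) ≈ -5.98 dB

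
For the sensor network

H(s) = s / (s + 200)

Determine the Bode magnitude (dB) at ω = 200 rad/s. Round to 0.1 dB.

-3.0 dB

At s = jω = j200:
zero at origin: s = j200 → |·| = 200, ∠ = 90.00°
pole (s+200): 200 + j200 → |·| = √(200²+200²) = √80000 ≈ 282.84, ∠ = arctan(200/200) ≈ 45.00°
|H| = 1 · 200 / 282.84 ≈ 0.70711
Gain = 20 log₁₀(0.70711) ≈ -3.01 dB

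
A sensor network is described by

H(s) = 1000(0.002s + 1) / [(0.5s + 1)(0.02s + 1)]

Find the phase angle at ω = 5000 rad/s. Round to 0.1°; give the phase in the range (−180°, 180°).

-95.1°

At ω = 5000 rad/s:
zero (1 + j5000·0.002) = 1 + j10 → |·| ≈ 10.05, ∠ ≈ 84.29°
pole (1 + j5000·0.5) = 1 + j2500 → |·| ≈ 2500, ∠ ≈ 89.98°
pole (1 + j5000·0.02) = 1 + j100 → |·| ≈ 100, ∠ ≈ 89.43°
∠H = (84.29°) − (89.98° + 89.43°) = -95.12°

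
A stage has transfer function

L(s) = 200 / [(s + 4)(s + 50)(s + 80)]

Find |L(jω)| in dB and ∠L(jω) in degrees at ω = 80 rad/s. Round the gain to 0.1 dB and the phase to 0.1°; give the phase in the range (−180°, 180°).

At s = jω = j80:
pole (s+4): 4 + j80 → |·| = √(4²+80²) = √6416 ≈ 80.1, ∠ = arctan(80/4) ≈ 87.14°
pole (s+50): 50 + j80 → |·| = √(50²+80²) = √8900 ≈ 94.34, ∠ = arctan(80/50) ≈ 57.99°
pole (s+80): 80 + j80 → |·| = √(80²+80²) = √12800 ≈ 113.14, ∠ = arctan(80/80) ≈ 45.00°
|L| = 200 / 8.5496e+05 ≈ 0.00023393
Gain = 20 log₁₀(0.00023393) ≈ -72.62 dB
∠L = 0.00° − 190.13° = -190.13° ≡ 169.87° (principal value)

-72.6 dB, 169.9°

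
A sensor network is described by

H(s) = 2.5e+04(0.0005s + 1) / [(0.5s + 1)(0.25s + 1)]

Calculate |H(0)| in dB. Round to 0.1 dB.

H(0) = 2.5e+04 · 1 / 1 = 25000
20 log₁₀(25000) ≈ 87.96 dB

88.0 dB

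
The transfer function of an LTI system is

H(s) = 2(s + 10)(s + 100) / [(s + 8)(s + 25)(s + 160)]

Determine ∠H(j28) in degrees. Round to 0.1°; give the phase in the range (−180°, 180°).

-46.2°

At s = jω = j28:
zero (s+10): 10 + j28 → |·| = √(10²+28²) = √884 ≈ 29.732, ∠ = arctan(28/10) ≈ 70.35°
zero (s+100): 100 + j28 → |·| = √(100²+28²) = √10784 ≈ 103.85, ∠ = arctan(28/100) ≈ 15.64°
pole (s+8): 8 + j28 → |·| = √(8²+28²) = √848 ≈ 29.12, ∠ = arctan(28/8) ≈ 74.05°
pole (s+25): 25 + j28 → |·| = √(25²+28²) = √1409 ≈ 37.537, ∠ = arctan(28/25) ≈ 48.24°
pole (s+160): 160 + j28 → |·| = √(160²+28²) = √26384 ≈ 162.43, ∠ = arctan(28/160) ≈ 9.93°
∠H = 85.99° − 132.22° = -46.23°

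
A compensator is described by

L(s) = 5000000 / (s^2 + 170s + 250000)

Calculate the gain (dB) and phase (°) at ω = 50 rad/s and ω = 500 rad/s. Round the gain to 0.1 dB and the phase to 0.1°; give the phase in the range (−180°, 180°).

ω = 50: 26.1 dB, -2.0°; ω = 500: 35.4 dB, -90.0°

At s = jω = j50:
quadratic: (j50)² + 170·j50 + 250000 = 247500 + j8500 → |·| ≈ 2.4765e+05, ∠ ≈ 1.97°
|L| = 5000000 / 2.4765e+05 ≈ 20.19
Gain = 20 log₁₀(20.19) ≈ 26.10 dB
∠L = 0.00° − 1.97° = -1.97°

At s = jω = j500:
quadratic: (j500)² + 170·j500 + 250000 = 0 + j85000 → |·| ≈ 85000, ∠ ≈ 90.00°
|L| = 5000000 / 85000 ≈ 58.824
Gain = 20 log₁₀(58.824) ≈ 35.39 dB
∠L = 0.00° − 90.00° = -90.00°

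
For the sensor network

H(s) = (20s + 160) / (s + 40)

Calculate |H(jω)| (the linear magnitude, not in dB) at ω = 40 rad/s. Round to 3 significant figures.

14.4

Substitute s = j40:
Numerator: 20(j40) + 160 = 160 + j800
Denominator: (j40) + 40 = 40 + j40
|N| = √(160² + 800²) ≈ 815.84, ∠N ≈ 78.69°
|D| = √(40² + 40²) ≈ 56.569, ∠D ≈ 45.00°
|H| = 815.84 / 56.569 ≈ 14.422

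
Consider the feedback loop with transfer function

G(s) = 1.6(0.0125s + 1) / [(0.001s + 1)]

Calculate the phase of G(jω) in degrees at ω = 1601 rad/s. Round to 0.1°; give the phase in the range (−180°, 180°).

29.1°

At ω = 1601 rad/s:
zero (1 + j1601·0.0125) = 1 + j20.0125 → |·| ≈ 20.037, ∠ ≈ 87.14°
pole (1 + j1601·0.001) = 1 + j1.601 → |·| ≈ 1.8876, ∠ ≈ 58.01°
∠G = (87.14°) − (58.01°) = 29.13°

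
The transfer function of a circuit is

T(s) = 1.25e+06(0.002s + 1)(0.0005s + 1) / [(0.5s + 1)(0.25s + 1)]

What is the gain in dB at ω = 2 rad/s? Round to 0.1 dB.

118.0 dB

At ω = 2 rad/s:
zero (1 + j2·0.002) = 1 + j0.004 → |·| ≈ 1, ∠ ≈ 0.23°
zero (1 + j2·0.0005) = 1 + j0.001 → |·| ≈ 1, ∠ ≈ 0.06°
pole (1 + j2·0.5) = 1 + j1 → |·| ≈ 1.4142, ∠ ≈ 45.00°
pole (1 + j2·0.25) = 1 + j0.5 → |·| ≈ 1.118, ∠ ≈ 26.57°
|T| = 1.25e+06 · 1 · 1 / (1.4142 · 1.118) ≈ 7.906e+05
Gain = 20 log₁₀(7.906e+05) ≈ 117.96 dB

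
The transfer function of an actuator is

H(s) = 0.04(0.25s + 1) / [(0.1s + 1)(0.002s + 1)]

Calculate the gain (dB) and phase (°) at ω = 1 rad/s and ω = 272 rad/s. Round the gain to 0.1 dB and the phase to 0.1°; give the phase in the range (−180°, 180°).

ω = 1: -27.7 dB, 8.2°; ω = 272: -21.1 dB, -27.3°

At ω = 1 rad/s:
zero (1 + j1·0.25) = 1 + j0.25 → |·| ≈ 1.0308, ∠ ≈ 14.04°
pole (1 + j1·0.1) = 1 + j0.1 → |·| ≈ 1.005, ∠ ≈ 5.71°
pole (1 + j1·0.002) = 1 + j0.002 → |·| ≈ 1, ∠ ≈ 0.11°
|H| = 0.04 · 1.0308 / (1.005 · 1) ≈ 0.041027
Gain = 20 log₁₀(0.041027) ≈ -27.74 dB
∠H = (14.04°) − (5.71° + 0.11°) = 8.22°

At ω = 272 rad/s:
zero (1 + j272·0.25) = 1 + j68 → |·| ≈ 68.007, ∠ ≈ 89.16°
pole (1 + j272·0.1) = 1 + j27.2 → |·| ≈ 27.218, ∠ ≈ 87.89°
pole (1 + j272·0.002) = 1 + j0.544 → |·| ≈ 1.1384, ∠ ≈ 28.55°
|H| = 0.04 · 68.007 / (27.218 · 1.1384) ≈ 0.087794
Gain = 20 log₁₀(0.087794) ≈ -21.13 dB
∠H = (89.16°) − (87.89° + 28.55°) = -27.28°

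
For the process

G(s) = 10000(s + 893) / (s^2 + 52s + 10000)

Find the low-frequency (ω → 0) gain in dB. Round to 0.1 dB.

59.0 dB

G(0) = 10000·893 / 10000 = 893
20 log₁₀(893) ≈ 59.02 dB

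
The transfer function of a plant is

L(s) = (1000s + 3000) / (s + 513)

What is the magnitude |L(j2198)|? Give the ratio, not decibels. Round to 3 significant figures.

974

Substitute s = j2198:
Numerator: 1000(j2198) + 3000 = 3000 + j2198000
Denominator: (j2198) + 513 = 513 + j2198
|N| = √(3000² + 2198000²) ≈ 2.198e+06, ∠N ≈ 89.92°
|D| = √(513² + 2198²) ≈ 2257.1, ∠D ≈ 76.86°
|L| = 2.198e+06 / 2257.1 ≈ 973.82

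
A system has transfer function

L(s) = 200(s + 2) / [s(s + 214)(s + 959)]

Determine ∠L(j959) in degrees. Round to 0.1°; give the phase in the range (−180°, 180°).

At s = jω = j959:
zero (s+2): 2 + j959 → |·| = √(2²+959²) = √919685 ≈ 959, ∠ = arctan(959/2) ≈ 89.88°
pole (s+214): 214 + j959 → |·| = √(214²+959²) = √965477 ≈ 982.59, ∠ = arctan(959/214) ≈ 77.42°
pole (s+959): 959 + j959 → |·| = √(959²+959²) = √1839362 ≈ 1356.2, ∠ = arctan(959/959) ≈ 45.00°
pole at origin: |s| = 959, ∠ = 90.00° (in denominator)
∠L = 89.88° − 212.42° = -122.54°

-122.5°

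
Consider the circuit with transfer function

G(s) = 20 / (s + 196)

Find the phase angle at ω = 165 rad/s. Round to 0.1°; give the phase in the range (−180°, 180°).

At s = jω = j165:
pole (s+196): 196 + j165 → |·| = √(196²+165²) = √65641 ≈ 256.2, ∠ = arctan(165/196) ≈ 40.09°
∠G = 0.00° − 40.09° = -40.09°

-40.1°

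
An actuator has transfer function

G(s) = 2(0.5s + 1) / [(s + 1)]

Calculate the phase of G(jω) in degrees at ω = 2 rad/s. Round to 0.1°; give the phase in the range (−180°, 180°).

At ω = 2 rad/s:
zero (1 + j2·0.5) = 1 + j1 → |·| ≈ 1.4142, ∠ ≈ 45.00°
pole (1 + j2·1) = 1 + j2 → |·| ≈ 2.2361, ∠ ≈ 63.43°
∠G = (45.00°) − (63.43°) = -18.43°

-18.4°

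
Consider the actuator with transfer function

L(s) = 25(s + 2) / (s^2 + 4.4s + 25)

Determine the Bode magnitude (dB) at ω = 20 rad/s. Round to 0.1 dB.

At s = jω = j20:
zero (s+2): 2 + j20 → |·| = √(2²+20²) = √404 ≈ 20.1, ∠ = arctan(20/2) ≈ 84.29°
quadratic: (j20)² + 4.4·j20 + 25 = -375 + j88 → |·| ≈ 385.19, ∠ ≈ 166.79°
|L| = 25 · 20.1 / 385.19 ≈ 1.3046
Gain = 20 log₁₀(1.3046) ≈ 2.31 dB

2.3 dB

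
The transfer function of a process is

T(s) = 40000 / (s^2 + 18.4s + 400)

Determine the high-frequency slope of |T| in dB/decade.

Each pole contributes −20 dB/decade at high frequency; each zero contributes +20 dB/decade.
Net: 0 zero(s) − 2 pole(s) → -40 dB/decade.

-40 dB/decade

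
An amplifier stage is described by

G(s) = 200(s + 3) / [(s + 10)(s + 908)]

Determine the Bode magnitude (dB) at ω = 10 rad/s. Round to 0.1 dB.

At s = jω = j10:
zero (s+3): 3 + j10 → |·| = √(3²+10²) = √109 ≈ 10.44, ∠ = arctan(10/3) ≈ 73.30°
pole (s+10): 10 + j10 → |·| = √(10²+10²) = √200 ≈ 14.142, ∠ = arctan(10/10) ≈ 45.00°
pole (s+908): 908 + j10 → |·| = √(908²+10²) = √824564 ≈ 908.06, ∠ = arctan(10/908) ≈ 0.63°
|G| = 200 · 10.44 / 12842 ≈ 0.16259
Gain = 20 log₁₀(0.16259) ≈ -15.78 dB

-15.8 dB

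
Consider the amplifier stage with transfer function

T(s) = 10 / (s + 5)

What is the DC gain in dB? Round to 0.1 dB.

6.0 dB

T(0) = 10 / (5) = 2
20 log₁₀(2) ≈ 6.02 dB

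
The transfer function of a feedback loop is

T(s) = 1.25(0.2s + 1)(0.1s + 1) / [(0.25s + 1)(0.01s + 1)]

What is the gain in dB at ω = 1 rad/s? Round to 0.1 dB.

1.9 dB

At ω = 1 rad/s:
zero (1 + j1·0.2) = 1 + j0.2 → |·| ≈ 1.0198, ∠ ≈ 11.31°
zero (1 + j1·0.1) = 1 + j0.1 → |·| ≈ 1.005, ∠ ≈ 5.71°
pole (1 + j1·0.25) = 1 + j0.25 → |·| ≈ 1.0308, ∠ ≈ 14.04°
pole (1 + j1·0.01) = 1 + j0.01 → |·| ≈ 1, ∠ ≈ 0.57°
|T| = 1.25 · 1.0198 · 1.005 / (1.0308 · 1) ≈ 1.2428
Gain = 20 log₁₀(1.2428) ≈ 1.89 dB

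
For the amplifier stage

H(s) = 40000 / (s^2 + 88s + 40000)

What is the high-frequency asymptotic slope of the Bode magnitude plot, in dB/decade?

Each pole contributes −20 dB/decade at high frequency; each zero contributes +20 dB/decade.
Net: 0 zero(s) − 2 pole(s) → -40 dB/decade.

-40 dB/decade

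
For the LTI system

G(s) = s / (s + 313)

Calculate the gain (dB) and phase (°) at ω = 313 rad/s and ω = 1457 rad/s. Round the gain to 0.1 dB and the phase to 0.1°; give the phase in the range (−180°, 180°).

ω = 313: -3.0 dB, 45.0°; ω = 1457: -0.2 dB, 12.1°

At s = jω = j313:
zero at origin: s = j313 → |·| = 313, ∠ = 90.00°
pole (s+313): 313 + j313 → |·| = √(313²+313²) = √195938 ≈ 442.65, ∠ = arctan(313/313) ≈ 45.00°
|G| = 1 · 313 / 442.65 ≈ 0.7071
Gain = 20 log₁₀(0.7071) ≈ -3.01 dB
∠G = 90.00° − 45.00° = 45.00°

At s = jω = j1457:
zero at origin: s = j1457 → |·| = 1457, ∠ = 90.00°
pole (s+313): 313 + j1457 → |·| = √(313²+1457²) = √2220818 ≈ 1490.2, ∠ = arctan(1457/313) ≈ 77.88°
|G| = 1 · 1457 / 1490.2 ≈ 0.97772
Gain = 20 log₁₀(0.97772) ≈ -0.20 dB
∠G = 90.00° − 77.88° = 12.12°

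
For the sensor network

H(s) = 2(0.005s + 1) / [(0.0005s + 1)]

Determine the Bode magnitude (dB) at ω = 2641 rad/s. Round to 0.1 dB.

24.1 dB

At ω = 2641 rad/s:
zero (1 + j2641·0.005) = 1 + j13.205 → |·| ≈ 13.243, ∠ ≈ 85.67°
pole (1 + j2641·0.0005) = 1 + j1.3205 → |·| ≈ 1.6564, ∠ ≈ 52.86°
|H| = 2 · 13.243 / (1.6564) ≈ 15.99
Gain = 20 log₁₀(15.99) ≈ 24.08 dB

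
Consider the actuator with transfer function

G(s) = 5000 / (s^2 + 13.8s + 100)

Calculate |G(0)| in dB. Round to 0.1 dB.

G(0) = 5000 / 100 = 50
20 log₁₀(50) ≈ 33.98 dB

34.0 dB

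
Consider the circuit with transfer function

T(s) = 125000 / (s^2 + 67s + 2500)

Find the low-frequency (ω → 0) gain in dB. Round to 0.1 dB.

T(0) = 125000 / 2500 = 50
20 log₁₀(50) ≈ 33.98 dB

34.0 dB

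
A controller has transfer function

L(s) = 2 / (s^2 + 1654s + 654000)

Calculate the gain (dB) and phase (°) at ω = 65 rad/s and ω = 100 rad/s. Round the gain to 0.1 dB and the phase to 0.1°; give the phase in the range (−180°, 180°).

Substitute s = j65:
Numerator: 2 = 2 + j0
Denominator: (j65)^2 + 1654(j65) + 654000 = 649775 + j107510
|N| = √(2² + 0²) ≈ 2, ∠N ≈ 0.00°
|D| = √(649775² + 107510²) ≈ 6.5861e+05, ∠D ≈ 9.39°
|L| = 2 / 6.5861e+05 ≈ 3.0367e-06
Gain = 20 log₁₀(3.0367e-06) ≈ -110.35 dB
∠L = 0.00° − 9.39° = -9.39°

Substitute s = j100:
Numerator: 2 = 2 + j0
Denominator: (j100)^2 + 1654(j100) + 654000 = 644000 + j165400
|N| = √(2² + 0²) ≈ 2, ∠N ≈ 0.00°
|D| = √(644000² + 165400²) ≈ 6.649e+05, ∠D ≈ 14.40°
|L| = 2 / 6.649e+05 ≈ 3.008e-06
Gain = 20 log₁₀(3.008e-06) ≈ -110.43 dB
∠L = 0.00° − 14.40° = -14.40°

ω = 65: -110.4 dB, -9.4°; ω = 100: -110.4 dB, -14.4°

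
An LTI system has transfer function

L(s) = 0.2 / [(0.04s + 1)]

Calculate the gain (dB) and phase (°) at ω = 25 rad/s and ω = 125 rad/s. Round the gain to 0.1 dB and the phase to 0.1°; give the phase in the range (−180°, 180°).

ω = 25: -17.0 dB, -45.0°; ω = 125: -28.1 dB, -78.7°

At ω = 25 rad/s:
pole (1 + j25·0.04) = 1 + j1 → |·| ≈ 1.4142, ∠ ≈ 45.00°
|L| = 0.2 · 1 / (1.4142) ≈ 0.14142
Gain = 20 log₁₀(0.14142) ≈ -16.99 dB
∠L = (0°) − (45.00°) = -45.00°

At ω = 125 rad/s:
pole (1 + j125·0.04) = 1 + j5 → |·| ≈ 5.099, ∠ ≈ 78.69°
|L| = 0.2 · 1 / (5.099) ≈ 0.039223
Gain = 20 log₁₀(0.039223) ≈ -28.13 dB
∠L = (0°) − (78.69°) = -78.69°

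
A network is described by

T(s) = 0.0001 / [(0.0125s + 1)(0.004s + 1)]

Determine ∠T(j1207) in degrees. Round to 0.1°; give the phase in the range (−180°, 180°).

At ω = 1207 rad/s:
pole (1 + j1207·0.0125) = 1 + j15.0875 → |·| ≈ 15.121, ∠ ≈ 86.21°
pole (1 + j1207·0.004) = 1 + j4.828 → |·| ≈ 4.9305, ∠ ≈ 78.30°
∠T = (0°) − (86.21° + 78.30°) = -164.51°

-164.5°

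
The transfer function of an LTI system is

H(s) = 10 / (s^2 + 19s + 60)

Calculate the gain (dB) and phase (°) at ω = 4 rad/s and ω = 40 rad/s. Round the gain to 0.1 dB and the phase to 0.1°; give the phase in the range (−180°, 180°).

ω = 4: -18.9 dB, -59.9°; ω = 40: -44.7 dB, -153.7°

Substitute s = j4:
Numerator: 10 = 10 + j0
Denominator: (j4)^2 + 19(j4) + 60 = 44 + j76
|N| = √(10² + 0²) ≈ 10, ∠N ≈ 0.00°
|D| = √(44² + 76²) ≈ 87.818, ∠D ≈ 59.93°
|H| = 10 / 87.818 ≈ 0.11387
Gain = 20 log₁₀(0.11387) ≈ -18.87 dB
∠H = 0.00° − 59.93° = -59.93°

Substitute s = j40:
Numerator: 10 = 10 + j0
Denominator: (j40)^2 + 19(j40) + 60 = -1540 + j760
|N| = √(10² + 0²) ≈ 10, ∠N ≈ 0.00°
|D| = √(1540² + 760²) ≈ 1717.3, ∠D ≈ 153.73°
|H| = 10 / 1717.3 ≈ 0.0058231
Gain = 20 log₁₀(0.0058231) ≈ -44.70 dB
∠H = 0.00° − 153.73° = -153.73°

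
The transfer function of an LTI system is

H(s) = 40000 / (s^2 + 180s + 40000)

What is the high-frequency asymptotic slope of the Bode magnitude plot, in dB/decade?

-40 dB/decade

Each pole contributes −20 dB/decade at high frequency; each zero contributes +20 dB/decade.
Net: 0 zero(s) − 2 pole(s) → -40 dB/decade.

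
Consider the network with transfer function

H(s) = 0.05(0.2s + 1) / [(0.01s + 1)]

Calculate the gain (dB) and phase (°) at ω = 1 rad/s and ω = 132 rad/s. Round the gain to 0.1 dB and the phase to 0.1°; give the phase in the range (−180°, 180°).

At ω = 1 rad/s:
zero (1 + j1·0.2) = 1 + j0.2 → |·| ≈ 1.0198, ∠ ≈ 11.31°
pole (1 + j1·0.01) = 1 + j0.01 → |·| ≈ 1, ∠ ≈ 0.57°
|H| = 0.05 · 1.0198 / (1) ≈ 0.05099
Gain = 20 log₁₀(0.05099) ≈ -25.85 dB
∠H = (11.31°) − (0.57°) = 10.74°

At ω = 132 rad/s:
zero (1 + j132·0.2) = 1 + j26.4 → |·| ≈ 26.419, ∠ ≈ 87.83°
pole (1 + j132·0.01) = 1 + j1.32 → |·| ≈ 1.656, ∠ ≈ 52.85°
|H| = 0.05 · 26.419 / (1.656) ≈ 0.79768
Gain = 20 log₁₀(0.79768) ≈ -1.96 dB
∠H = (87.83°) − (52.85°) = 34.98°

ω = 1: -25.9 dB, 10.7°; ω = 132: -2.0 dB, 35.0°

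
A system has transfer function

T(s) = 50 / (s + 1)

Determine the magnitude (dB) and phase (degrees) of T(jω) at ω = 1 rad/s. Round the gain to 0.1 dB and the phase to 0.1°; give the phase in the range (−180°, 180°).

31.0 dB, -45.0°

At s = jω = j1:
pole (s+1): 1 + j1 → |·| = √(1²+1²) = √2 ≈ 1.4142, ∠ = arctan(1/1) ≈ 45.00°
|T| = 50 / 1.4142 ≈ 35.356
Gain = 20 log₁₀(35.356) ≈ 30.97 dB
∠T = 0.00° − 45.00° = -45.00°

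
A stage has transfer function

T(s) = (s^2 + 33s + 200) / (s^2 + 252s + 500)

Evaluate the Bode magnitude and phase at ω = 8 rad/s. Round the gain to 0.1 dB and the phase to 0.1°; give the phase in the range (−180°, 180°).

-16.8 dB, -15.1°

Substitute s = j8:
Numerator: (j8)^2 + 33(j8) + 200 = 136 + j264
Denominator: (j8)^2 + 252(j8) + 500 = 436 + j2016
|N| = √(136² + 264²) ≈ 296.97, ∠N ≈ 62.74°
|D| = √(436² + 2016²) ≈ 2062.6, ∠D ≈ 77.80°
|T| = 296.97 / 2062.6 ≈ 0.14398
Gain = 20 log₁₀(0.14398) ≈ -16.83 dB
∠T = 62.74° − 77.80° = -15.06°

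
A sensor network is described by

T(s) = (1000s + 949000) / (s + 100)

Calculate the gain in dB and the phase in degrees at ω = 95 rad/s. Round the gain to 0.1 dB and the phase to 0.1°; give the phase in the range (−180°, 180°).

Substitute s = j95:
Numerator: 1000(j95) + 949000 = 949000 + j95000
Denominator: (j95) + 100 = 100 + j95
|N| = √(949000² + 95000²) ≈ 9.5374e+05, ∠N ≈ 5.72°
|D| = √(100² + 95²) ≈ 137.93, ∠D ≈ 43.53°
|T| = 9.5374e+05 / 137.93 ≈ 6914.7
Gain = 20 log₁₀(6914.7) ≈ 76.80 dB
∠T = 5.72° − 43.53° = -37.81°

76.8 dB, -37.8°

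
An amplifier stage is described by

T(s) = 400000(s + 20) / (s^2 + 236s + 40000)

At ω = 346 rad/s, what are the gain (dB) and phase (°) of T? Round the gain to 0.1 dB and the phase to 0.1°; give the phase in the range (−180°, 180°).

At s = jω = j346:
zero (s+20): 20 + j346 → |·| = √(20²+346²) = √120116 ≈ 346.58, ∠ = arctan(346/20) ≈ 86.69°
quadratic: (j346)² + 236·j346 + 40000 = -79716 + j81656 → |·| ≈ 1.1412e+05, ∠ ≈ 134.31°
|T| = 400000 · 346.58 / 1.1412e+05 ≈ 1214.8
Gain = 20 log₁₀(1214.8) ≈ 61.69 dB
∠T = 86.69° − 134.31° = -47.62°

61.7 dB, -47.6°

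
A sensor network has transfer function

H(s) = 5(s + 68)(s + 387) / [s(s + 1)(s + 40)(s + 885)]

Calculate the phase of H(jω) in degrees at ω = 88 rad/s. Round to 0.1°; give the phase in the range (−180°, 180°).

174.5°

At s = jω = j88:
zero (s+68): 68 + j88 → |·| = √(68²+88²) = √12368 ≈ 111.21, ∠ = arctan(88/68) ≈ 52.31°
zero (s+387): 387 + j88 → |·| = √(387²+88²) = √157513 ≈ 396.88, ∠ = arctan(88/387) ≈ 12.81°
pole (s+1): 1 + j88 → |·| = √(1²+88²) = √7745 ≈ 88.006, ∠ = arctan(88/1) ≈ 89.35°
pole (s+40): 40 + j88 → |·| = √(40²+88²) = √9344 ≈ 96.664, ∠ = arctan(88/40) ≈ 65.56°
pole (s+885): 885 + j88 → |·| = √(885²+88²) = √790969 ≈ 889.36, ∠ = arctan(88/885) ≈ 5.68°
pole at origin: |s| = 88, ∠ = 90.00° (in denominator)
∠H = 65.12° − 250.59° = -185.47° ≡ 174.53° (principal value)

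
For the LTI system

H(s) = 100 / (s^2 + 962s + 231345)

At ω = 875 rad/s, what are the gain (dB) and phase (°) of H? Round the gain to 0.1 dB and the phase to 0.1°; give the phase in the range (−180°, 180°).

Substitute s = j875:
Numerator: 100 = 100 + j0
Denominator: (j875)^2 + 962(j875) + 231345 = -534280 + j841750
|N| = √(100² + 0²) ≈ 100, ∠N ≈ 0.00°
|D| = √(534280² + 841750²) ≈ 9.9699e+05, ∠D ≈ 122.40°
|H| = 100 / 9.9699e+05 ≈ 0.0001003
Gain = 20 log₁₀(0.0001003) ≈ -79.97 dB
∠H = 0.00° − 122.40° = -122.40°

-80.0 dB, -122.4°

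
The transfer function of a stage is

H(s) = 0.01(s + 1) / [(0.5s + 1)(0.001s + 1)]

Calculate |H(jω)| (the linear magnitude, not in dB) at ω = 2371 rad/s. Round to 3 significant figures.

0.00777

At ω = 2371 rad/s:
zero (1 + j2371·1) = 1 + j2371 → |·| ≈ 2371, ∠ ≈ 89.98°
pole (1 + j2371·0.5) = 1 + j1185.5 → |·| ≈ 1185.5, ∠ ≈ 89.95°
pole (1 + j2371·0.001) = 1 + j2.371 → |·| ≈ 2.5733, ∠ ≈ 67.13°
|H| = 0.01 · 2371 / (1185.5 · 2.5733) ≈ 0.0077721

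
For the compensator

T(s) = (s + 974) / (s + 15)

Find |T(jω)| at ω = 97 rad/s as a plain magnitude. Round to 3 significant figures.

9.97

At s = jω = j97:
zero (s+974): 974 + j97 → |·| = √(974²+97²) = √958085 ≈ 978.82, ∠ = arctan(97/974) ≈ 5.69°
pole (s+15): 15 + j97 → |·| = √(15²+97²) = √9634 ≈ 98.153, ∠ = arctan(97/15) ≈ 81.21°
|T| = 1 · 978.82 / 98.153 ≈ 9.9724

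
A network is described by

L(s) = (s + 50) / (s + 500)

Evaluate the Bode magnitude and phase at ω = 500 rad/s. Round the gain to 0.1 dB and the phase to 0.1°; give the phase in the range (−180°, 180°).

At s = jω = j500:
zero (s+50): 50 + j500 → |·| = √(50²+500²) = √252500 ≈ 502.49, ∠ = arctan(500/50) ≈ 84.29°
pole (s+500): 500 + j500 → |·| = √(500²+500²) = √500000 ≈ 707.11, ∠ = arctan(500/500) ≈ 45.00°
|L| = 1 · 502.49 / 707.11 ≈ 0.71062
Gain = 20 log₁₀(0.71062) ≈ -2.97 dB
∠L = 84.29° − 45.00° = 39.29°

-3.0 dB, 39.3°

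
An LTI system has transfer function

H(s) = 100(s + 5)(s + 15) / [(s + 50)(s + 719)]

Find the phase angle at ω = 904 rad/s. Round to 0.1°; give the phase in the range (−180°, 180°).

At s = jω = j904:
zero (s+5): 5 + j904 → |·| = √(5²+904²) = √817241 ≈ 904.01, ∠ = arctan(904/5) ≈ 89.68°
zero (s+15): 15 + j904 → |·| = √(15²+904²) = √817441 ≈ 904.12, ∠ = arctan(904/15) ≈ 89.05°
pole (s+50): 50 + j904 → |·| = √(50²+904²) = √819716 ≈ 905.38, ∠ = arctan(904/50) ≈ 86.83°
pole (s+719): 719 + j904 → |·| = √(719²+904²) = √1334177 ≈ 1155.1, ∠ = arctan(904/719) ≈ 51.50°
∠H = 178.73° − 138.33° = 40.40°

40.4°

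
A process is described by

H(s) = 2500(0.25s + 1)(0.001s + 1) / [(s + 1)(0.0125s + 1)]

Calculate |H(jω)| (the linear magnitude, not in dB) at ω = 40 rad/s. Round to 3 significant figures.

At ω = 40 rad/s:
zero (1 + j40·0.25) = 1 + j10 → |·| ≈ 10.05, ∠ ≈ 84.29°
zero (1 + j40·0.001) = 1 + j0.04 → |·| ≈ 1.0008, ∠ ≈ 2.29°
pole (1 + j40·1) = 1 + j40 → |·| ≈ 40.012, ∠ ≈ 88.57°
pole (1 + j40·0.0125) = 1 + j0.5 → |·| ≈ 1.118, ∠ ≈ 26.57°
|H| = 2500 · 10.05 · 1.0008 / (40.012 · 1.118) ≈ 562.11

562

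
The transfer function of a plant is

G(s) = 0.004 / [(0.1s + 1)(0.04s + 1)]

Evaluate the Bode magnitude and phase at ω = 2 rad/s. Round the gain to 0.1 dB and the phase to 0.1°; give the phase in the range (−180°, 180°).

-48.2 dB, -15.9°

At ω = 2 rad/s:
pole (1 + j2·0.1) = 1 + j0.2 → |·| ≈ 1.0198, ∠ ≈ 11.31°
pole (1 + j2·0.04) = 1 + j0.08 → |·| ≈ 1.0032, ∠ ≈ 4.57°
|G| = 0.004 · 1 / (1.0198 · 1.0032) ≈ 0.0039098
Gain = 20 log₁₀(0.0039098) ≈ -48.16 dB
∠G = (0°) − (11.31° + 4.57°) = -15.88°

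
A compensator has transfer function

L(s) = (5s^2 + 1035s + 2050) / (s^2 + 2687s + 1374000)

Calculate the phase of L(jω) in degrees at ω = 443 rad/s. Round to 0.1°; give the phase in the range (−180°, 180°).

Substitute s = j443:
Numerator: 5(j443)^2 + 1035(j443) + 2050 = -979195 + j458505
Denominator: (j443)^2 + 2687(j443) + 1374000 = 1177751 + j1190341
|N| = √(979195² + 458505²) ≈ 1.0812e+06, ∠N ≈ 154.91°
|D| = √(1177751² + 1190341²) ≈ 1.6745e+06, ∠D ≈ 45.30°
∠L = 154.91° − 45.30° = 109.61°

109.6°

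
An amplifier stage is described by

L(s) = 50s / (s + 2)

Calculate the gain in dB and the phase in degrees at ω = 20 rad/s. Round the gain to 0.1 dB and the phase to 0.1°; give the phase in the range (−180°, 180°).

33.9 dB, 5.7°

At s = jω = j20:
zero at origin: s = j20 → |·| = 20, ∠ = 90.00°
pole (s+2): 2 + j20 → |·| = √(2²+20²) = √404 ≈ 20.1, ∠ = arctan(20/2) ≈ 84.29°
|L| = 50 · 20 / 20.1 ≈ 49.751
Gain = 20 log₁₀(49.751) ≈ 33.94 dB
∠L = 90.00° − 84.29° = 5.71°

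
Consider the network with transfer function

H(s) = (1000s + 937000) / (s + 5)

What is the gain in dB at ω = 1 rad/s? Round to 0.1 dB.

Substitute s = j1:
Numerator: 1000(j1) + 937000 = 937000 + j1000
Denominator: (j1) + 5 = 5 + j1
|N| = √(937000² + 1000²) ≈ 9.37e+05, ∠N ≈ 0.06°
|D| = √(5² + 1²) ≈ 5.099, ∠D ≈ 11.31°
|H| = 9.37e+05 / 5.099 ≈ 1.8376e+05
Gain = 20 log₁₀(1.8376e+05) ≈ 105.29 dB

105.3 dB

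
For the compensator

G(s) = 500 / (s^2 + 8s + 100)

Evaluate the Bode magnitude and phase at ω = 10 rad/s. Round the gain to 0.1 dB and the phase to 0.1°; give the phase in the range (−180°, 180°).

At s = jω = j10:
quadratic: (j10)² + 8·j10 + 100 = 0 + j80 → |·| ≈ 80, ∠ ≈ 90.00°
|G| = 500 / 80 ≈ 6.25
Gain = 20 log₁₀(6.25) ≈ 15.92 dB
∠G = 0.00° − 90.00° = -90.00°

15.9 dB, -90.0°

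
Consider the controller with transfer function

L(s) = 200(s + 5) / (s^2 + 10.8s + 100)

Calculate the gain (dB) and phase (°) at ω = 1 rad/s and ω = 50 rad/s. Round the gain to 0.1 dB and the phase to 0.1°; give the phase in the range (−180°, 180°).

ω = 1: 20.2 dB, 5.1°; ω = 50: 12.2 dB, -83.0°

At s = jω = j1:
zero (s+5): 5 + j1 → |·| = √(5²+1²) = √26 ≈ 5.099, ∠ = arctan(1/5) ≈ 11.31°
quadratic: (j1)² + 10.8·j1 + 100 = 99 + j10.8 → |·| ≈ 99.587, ∠ ≈ 6.23°
|L| = 200 · 5.099 / 99.587 ≈ 10.24
Gain = 20 log₁₀(10.24) ≈ 20.21 dB
∠L = 11.31° − 6.23° = 5.08°

At s = jω = j50:
zero (s+5): 5 + j50 → |·| = √(5²+50²) = √2525 ≈ 50.249, ∠ = arctan(50/5) ≈ 84.29°
quadratic: (j50)² + 10.8·j50 + 100 = -2400 + j540 → |·| ≈ 2460, ∠ ≈ 167.32°
|L| = 200 · 50.249 / 2460 ≈ 4.0853
Gain = 20 log₁₀(4.0853) ≈ 12.22 dB
∠L = 84.29° − 167.32° = -83.03°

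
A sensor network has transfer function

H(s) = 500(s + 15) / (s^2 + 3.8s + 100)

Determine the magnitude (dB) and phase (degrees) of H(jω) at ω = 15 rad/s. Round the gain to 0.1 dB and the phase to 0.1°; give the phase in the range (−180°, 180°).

At s = jω = j15:
zero (s+15): 15 + j15 → |·| = √(15²+15²) = √450 ≈ 21.213, ∠ = arctan(15/15) ≈ 45.00°
quadratic: (j15)² + 3.8·j15 + 100 = -125 + j57 → |·| ≈ 137.38, ∠ ≈ 155.49°
|H| = 500 · 21.213 / 137.38 ≈ 77.206
Gain = 20 log₁₀(77.206) ≈ 37.75 dB
∠H = 45.00° − 155.49° = -110.49°

37.8 dB, -110.5°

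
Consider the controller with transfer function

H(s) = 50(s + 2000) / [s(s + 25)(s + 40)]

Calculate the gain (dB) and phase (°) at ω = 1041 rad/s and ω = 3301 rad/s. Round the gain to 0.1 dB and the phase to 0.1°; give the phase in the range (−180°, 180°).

ω = 1041: -80.0 dB, 121.1°; ω = 3301: -105.4 dB, 149.9°

At s = jω = j1041:
zero (s+2000): 2000 + j1041 → |·| = √(2000²+1041²) = √5083681 ≈ 2254.7, ∠ = arctan(1041/2000) ≈ 27.50°
pole (s+25): 25 + j1041 → |·| = √(25²+1041²) = √1084306 ≈ 1041.3, ∠ = arctan(1041/25) ≈ 88.62°
pole (s+40): 40 + j1041 → |·| = √(40²+1041²) = √1085281 ≈ 1041.8, ∠ = arctan(1041/40) ≈ 87.80°
pole at origin: |s| = 1041, ∠ = 90.00° (in denominator)
|H| = 50 · 2254.7 / 1.1293e+09 ≈ 9.9827e-05
Gain = 20 log₁₀(9.9827e-05) ≈ -80.02 dB
∠H = 27.50° − 266.42° = -238.92° ≡ 121.08° (principal value)

At s = jω = j3301:
zero (s+2000): 2000 + j3301 → |·| = √(2000²+3301²) = √14896601 ≈ 3859.6, ∠ = arctan(3301/2000) ≈ 58.79°
pole (s+25): 25 + j3301 → |·| = √(25²+3301²) = √10897226 ≈ 3301.1, ∠ = arctan(3301/25) ≈ 89.57°
pole (s+40): 40 + j3301 → |·| = √(40²+3301²) = √10898201 ≈ 3301.2, ∠ = arctan(3301/40) ≈ 89.31°
pole at origin: |s| = 3301, ∠ = 90.00° (in denominator)
|H| = 50 · 3859.6 / 3.5973e+10 ≈ 5.3646e-06
Gain = 20 log₁₀(5.3646e-06) ≈ -105.41 dB
∠H = 58.79° − 268.88° = -210.09° ≡ 149.91° (principal value)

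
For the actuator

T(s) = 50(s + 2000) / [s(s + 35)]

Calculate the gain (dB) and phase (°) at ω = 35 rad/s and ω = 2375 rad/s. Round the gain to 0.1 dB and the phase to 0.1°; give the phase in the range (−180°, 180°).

At s = jω = j35:
zero (s+2000): 2000 + j35 → |·| = √(2000²+35²) = √4001225 ≈ 2000.3, ∠ = arctan(35/2000) ≈ 1.00°
pole (s+35): 35 + j35 → |·| = √(35²+35²) = √2450 ≈ 49.497, ∠ = arctan(35/35) ≈ 45.00°
pole at origin: |s| = 35, ∠ = 90.00° (in denominator)
|T| = 50 · 2000.3 / 1732.4 ≈ 57.732
Gain = 20 log₁₀(57.732) ≈ 35.23 dB
∠T = 1.00° − 135.00° = -134.00°

At s = jω = j2375:
zero (s+2000): 2000 + j2375 → |·| = √(2000²+2375²) = √9640625 ≈ 3104.9, ∠ = arctan(2375/2000) ≈ 49.90°
pole (s+35): 35 + j2375 → |·| = √(35²+2375²) = √5641850 ≈ 2375.3, ∠ = arctan(2375/35) ≈ 89.16°
pole at origin: |s| = 2375, ∠ = 90.00° (in denominator)
|T| = 50 · 3104.9 / 5.6413e+06 ≈ 0.027519
Gain = 20 log₁₀(0.027519) ≈ -31.21 dB
∠T = 49.90° − 179.16° = -129.26°

ω = 35: 35.2 dB, -134.0°; ω = 2375: -31.2 dB, -129.3°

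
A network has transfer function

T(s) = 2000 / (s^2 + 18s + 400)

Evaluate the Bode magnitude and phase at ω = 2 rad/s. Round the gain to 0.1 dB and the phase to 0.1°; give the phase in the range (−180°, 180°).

14.0 dB, -5.2°

At s = jω = j2:
quadratic: (j2)² + 18·j2 + 400 = 396 + j36 → |·| ≈ 397.63, ∠ ≈ 5.19°
|T| = 2000 / 397.63 ≈ 5.0298
Gain = 20 log₁₀(5.0298) ≈ 14.03 dB
∠T = 0.00° − 5.19° = -5.19°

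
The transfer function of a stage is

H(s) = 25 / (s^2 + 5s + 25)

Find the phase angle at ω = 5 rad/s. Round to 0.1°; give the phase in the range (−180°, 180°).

-90.0°

At s = jω = j5:
quadratic: (j5)² + 5·j5 + 25 = 0 + j25 → |·| ≈ 25, ∠ ≈ 90.00°
∠H = 0.00° − 90.00° = -90.00°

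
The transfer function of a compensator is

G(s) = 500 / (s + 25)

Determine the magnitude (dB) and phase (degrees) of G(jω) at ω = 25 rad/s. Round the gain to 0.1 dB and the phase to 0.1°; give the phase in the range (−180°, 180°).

At s = jω = j25:
pole (s+25): 25 + j25 → |·| = √(25²+25²) = √1250 ≈ 35.355, ∠ = arctan(25/25) ≈ 45.00°
|G| = 500 / 35.355 ≈ 14.142
Gain = 20 log₁₀(14.142) ≈ 23.01 dB
∠G = 0.00° − 45.00° = -45.00°

23.0 dB, -45.0°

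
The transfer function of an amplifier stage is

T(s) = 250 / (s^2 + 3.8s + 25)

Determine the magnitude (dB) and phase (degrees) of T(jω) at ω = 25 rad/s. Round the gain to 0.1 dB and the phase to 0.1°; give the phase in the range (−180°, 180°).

At s = jω = j25:
quadratic: (j25)² + 3.8·j25 + 25 = -600 + j95 → |·| ≈ 607.47, ∠ ≈ 171.00°
|T| = 250 / 607.47 ≈ 0.41154
Gain = 20 log₁₀(0.41154) ≈ -7.71 dB
∠T = 0.00° − 171.00° = -171.00°

-7.7 dB, -171.0°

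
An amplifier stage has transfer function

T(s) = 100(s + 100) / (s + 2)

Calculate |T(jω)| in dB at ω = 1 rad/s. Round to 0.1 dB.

73.0 dB

At s = jω = j1:
zero (s+100): 100 + j1 → |·| = √(100²+1²) = √10001 ≈ 100, ∠ = arctan(1/100) ≈ 0.57°
pole (s+2): 2 + j1 → |·| = √(2²+1²) = √5 ≈ 2.2361, ∠ = arctan(1/2) ≈ 26.57°
|T| = 100 · 100 / 2.2361 ≈ 4472.1
Gain = 20 log₁₀(4472.1) ≈ 73.01 dB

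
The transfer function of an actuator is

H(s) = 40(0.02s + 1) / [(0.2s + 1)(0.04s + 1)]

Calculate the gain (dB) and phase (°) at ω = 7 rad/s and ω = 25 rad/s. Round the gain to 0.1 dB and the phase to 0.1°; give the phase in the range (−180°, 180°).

At ω = 7 rad/s:
zero (1 + j7·0.02) = 1 + j0.14 → |·| ≈ 1.0098, ∠ ≈ 7.97°
pole (1 + j7·0.2) = 1 + j1.4 → |·| ≈ 1.7205, ∠ ≈ 54.46°
pole (1 + j7·0.04) = 1 + j0.28 → |·| ≈ 1.0385, ∠ ≈ 15.64°
|H| = 40 · 1.0098 / (1.7205 · 1.0385) ≈ 22.607
Gain = 20 log₁₀(22.607) ≈ 27.08 dB
∠H = (7.97°) − (54.46° + 15.64°) = -62.13°

At ω = 25 rad/s:
zero (1 + j25·0.02) = 1 + j0.5 → |·| ≈ 1.118, ∠ ≈ 26.57°
pole (1 + j25·0.2) = 1 + j5 → |·| ≈ 5.099, ∠ ≈ 78.69°
pole (1 + j25·0.04) = 1 + j1 → |·| ≈ 1.4142, ∠ ≈ 45.00°
|H| = 40 · 1.118 / (5.099 · 1.4142) ≈ 6.2016
Gain = 20 log₁₀(6.2016) ≈ 15.85 dB
∠H = (26.57°) − (78.69° + 45.00°) = -97.12°

ω = 7: 27.1 dB, -62.1°; ω = 25: 15.9 dB, -97.1°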